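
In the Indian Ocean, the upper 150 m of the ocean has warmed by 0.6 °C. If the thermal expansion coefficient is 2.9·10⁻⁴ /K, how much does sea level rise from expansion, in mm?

Δh = αΔT·H = 2.9×10⁻⁴ × 0.6 × 150 = 0.02610 m

about 26.1 mm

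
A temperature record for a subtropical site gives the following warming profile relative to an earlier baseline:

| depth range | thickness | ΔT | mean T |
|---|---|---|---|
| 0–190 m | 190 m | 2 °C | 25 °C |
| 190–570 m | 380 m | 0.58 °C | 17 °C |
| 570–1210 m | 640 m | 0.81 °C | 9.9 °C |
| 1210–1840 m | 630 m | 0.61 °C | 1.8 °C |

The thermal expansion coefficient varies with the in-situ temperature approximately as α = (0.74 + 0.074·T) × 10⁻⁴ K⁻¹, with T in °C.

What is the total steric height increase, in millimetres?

Δh = 250 mm

Layer 1: α = (0.74 + 0.074×25)×10⁻⁴ = 2.59×10⁻⁴ K⁻¹
Layer 2: α = (0.74 + 0.074×17)×10⁻⁴ = 1.998×10⁻⁴ K⁻¹
Layer 3: α = (0.74 + 0.074×9.9)×10⁻⁴ = 1.4726×10⁻⁴ K⁻¹
Layer 4: α = (0.74 + 0.074×1.8)×10⁻⁴ = 0.8732×10⁻⁴ K⁻¹
Layer 1: 2.59×10⁻⁴ × 2 × 190 = 0.09842 m
190–570 m: 380 × 0.58 × 1.998×10⁻⁴ = 0.04403592 m
640 × 1.4726×10⁻⁴ × 0.81 = 0.076339584 m
0.8732×10⁻⁴ × 0.61 × 630 = 0.033557076 m
Δh = 0.09842 + 0.04403592 + 0.076339584 + 0.033557076 = 0.25235258 m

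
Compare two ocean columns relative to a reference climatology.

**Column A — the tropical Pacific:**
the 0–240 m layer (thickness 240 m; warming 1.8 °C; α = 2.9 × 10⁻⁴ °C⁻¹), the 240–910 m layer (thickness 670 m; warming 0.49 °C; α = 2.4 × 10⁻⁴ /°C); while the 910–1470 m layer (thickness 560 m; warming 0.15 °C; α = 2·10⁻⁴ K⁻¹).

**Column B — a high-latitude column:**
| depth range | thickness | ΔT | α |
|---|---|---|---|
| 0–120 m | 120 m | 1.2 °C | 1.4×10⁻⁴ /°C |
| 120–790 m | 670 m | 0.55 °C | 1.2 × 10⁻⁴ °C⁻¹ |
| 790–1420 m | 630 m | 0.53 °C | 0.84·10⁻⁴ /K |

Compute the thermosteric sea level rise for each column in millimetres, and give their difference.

Δh_A ≈ 220 mm, Δh_B ≈ 92 mm; difference ≈ 130 mm

A 2.9×10⁻⁴ × 240 × 1.8 = 0.12528 m
A 0.49 × 670 × 2.4×10⁻⁴ = 0.078792 m
A 560 × 0.15 × 2×10⁻⁴ = 0.01680 m
A total: 0.220872 m
B 0–120 m: 120 × 1.4×10⁻⁴ × 1.2 = 0.02016 m
B 0.55 × 1.2×10⁻⁴ × 670 = 0.04422 m
B 0.84×10⁻⁴ × 630 × 0.53 = 0.0280476 m
B total: 0.0924276 m
Difference: 0.220872 − 0.0924276 = 0.1284444 m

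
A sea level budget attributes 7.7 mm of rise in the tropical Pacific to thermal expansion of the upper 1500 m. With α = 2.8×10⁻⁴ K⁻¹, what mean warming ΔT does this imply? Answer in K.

ΔT = Δh/(αH) = 0.0077 / (2.8×10⁻⁴ × 1500) ≈ 0.01833 K

about 0.0183 K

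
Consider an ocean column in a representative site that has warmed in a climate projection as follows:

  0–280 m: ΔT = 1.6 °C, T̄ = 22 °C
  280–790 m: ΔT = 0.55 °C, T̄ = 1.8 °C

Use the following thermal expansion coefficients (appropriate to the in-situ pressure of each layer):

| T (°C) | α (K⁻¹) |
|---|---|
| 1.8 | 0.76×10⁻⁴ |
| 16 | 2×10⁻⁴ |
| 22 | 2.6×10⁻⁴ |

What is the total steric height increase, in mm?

Δh = 138 mm

Layer 1 at 22 °C → α = 2.6×10⁻⁴ K⁻¹
Layer 2 at 1.8 °C → α = 0.76×10⁻⁴ K⁻¹
0–280 m: 1.6 × 2.6×10⁻⁴ × 280 = 0.11648 m
280–790 m: 510 × 0.76×10⁻⁴ × 0.55 = 0.021318 m
Δh = 0.11648 + 0.021318 = 0.137798 m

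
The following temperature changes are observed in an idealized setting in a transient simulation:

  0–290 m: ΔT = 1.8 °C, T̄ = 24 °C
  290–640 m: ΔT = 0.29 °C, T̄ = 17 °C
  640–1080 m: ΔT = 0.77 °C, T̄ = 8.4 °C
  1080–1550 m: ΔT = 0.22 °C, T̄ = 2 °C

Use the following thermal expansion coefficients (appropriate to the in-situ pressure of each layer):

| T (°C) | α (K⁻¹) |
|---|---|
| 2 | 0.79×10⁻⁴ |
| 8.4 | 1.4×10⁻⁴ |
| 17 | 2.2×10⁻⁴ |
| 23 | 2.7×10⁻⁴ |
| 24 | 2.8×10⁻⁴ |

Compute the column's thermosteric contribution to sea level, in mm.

224 mm

Layer 1 at 24 °C → α = 2.8×10⁻⁴ K⁻¹
Layer 2 at 17 °C → α = 2.2×10⁻⁴ K⁻¹
Layer 3 at 8.4 °C → α = 1.4×10⁻⁴ K⁻¹
Layer 4 at 2 °C → α = 0.79×10⁻⁴ K⁻¹
Layer 1: 1.8 × 2.8×10⁻⁴ × 290 = 0.14616 m
Layer 2: 0.29 × 350 × 2.2×10⁻⁴ = 0.02233 m
640–1080 m: 0.77 × 1.4×10⁻⁴ × 440 = 0.047432 m
1080–1550 m: 0.22 × 470 × 0.79×10⁻⁴ = 0.0081686 m
Δh = 0.14616 + 0.02233 + 0.047432 + 0.0081686 = 0.2240906 m ≈ 224 mm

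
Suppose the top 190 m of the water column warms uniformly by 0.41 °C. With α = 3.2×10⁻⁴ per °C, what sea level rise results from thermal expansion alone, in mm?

Δh ≈ 24.9 mm

Δh = αΔT·H = 3.2×10⁻⁴ × 0.41 × 190 = 0.024928 m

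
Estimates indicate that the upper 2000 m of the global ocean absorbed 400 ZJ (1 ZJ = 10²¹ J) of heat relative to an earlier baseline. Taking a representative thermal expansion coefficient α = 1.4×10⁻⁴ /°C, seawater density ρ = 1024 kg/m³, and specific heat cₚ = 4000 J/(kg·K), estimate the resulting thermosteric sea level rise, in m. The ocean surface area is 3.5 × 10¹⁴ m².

Per unit area: Q = 400×10²¹ / (3.5×10¹⁴) ≈ 1.143×10⁹ J/m²
Δh = αQ/(ρcₚ) = 1.4×10⁻⁴ × 1.143×10⁹ / (1024 × 4000) ≈ 0.039067 m

Δh ≈ 0.0391 m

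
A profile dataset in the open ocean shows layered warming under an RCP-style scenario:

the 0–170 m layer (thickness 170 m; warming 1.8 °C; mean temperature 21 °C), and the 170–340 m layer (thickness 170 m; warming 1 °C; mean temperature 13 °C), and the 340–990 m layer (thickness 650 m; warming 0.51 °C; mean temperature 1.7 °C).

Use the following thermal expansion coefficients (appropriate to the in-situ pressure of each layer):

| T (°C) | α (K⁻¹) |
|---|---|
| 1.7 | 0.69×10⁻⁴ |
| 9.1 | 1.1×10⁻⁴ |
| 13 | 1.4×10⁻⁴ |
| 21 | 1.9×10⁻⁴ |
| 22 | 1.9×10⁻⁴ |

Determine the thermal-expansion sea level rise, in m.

0.10 m

Layer 1 at 21 °C → α = 1.9×10⁻⁴ K⁻¹
Layer 2 at 13 °C → α = 1.4×10⁻⁴ K⁻¹
Layer 3 at 1.7 °C → α = 0.69×10⁻⁴ K⁻¹
170 × 1.8 × 1.9×10⁻⁴ = 0.05814 m
170–340 m: 170 × 1.4×10⁻⁴ × 1 = 0.02380 m
0.51 × 650 × 0.69×10⁻⁴ = 0.0228735 m
Δh = 0.05814 + 0.02380 + 0.0228735 = 0.1048135 m ≈ 0.10 m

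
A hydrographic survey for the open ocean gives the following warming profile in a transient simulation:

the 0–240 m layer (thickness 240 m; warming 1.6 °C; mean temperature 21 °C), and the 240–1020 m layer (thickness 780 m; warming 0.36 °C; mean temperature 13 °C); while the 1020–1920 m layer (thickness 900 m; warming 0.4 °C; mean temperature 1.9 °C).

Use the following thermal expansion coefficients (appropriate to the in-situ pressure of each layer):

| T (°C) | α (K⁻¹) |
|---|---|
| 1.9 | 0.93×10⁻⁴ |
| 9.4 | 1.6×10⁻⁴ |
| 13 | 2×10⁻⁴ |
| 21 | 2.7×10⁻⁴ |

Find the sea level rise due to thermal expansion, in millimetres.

Layer 1 at 21 °C → α = 2.7×10⁻⁴ K⁻¹
Layer 2 at 13 °C → α = 2×10⁻⁴ K⁻¹
Layer 3 at 1.9 °C → α = 0.93×10⁻⁴ K⁻¹
2.7×10⁻⁴ × 240 × 1.6 = 0.10368 m
Layer 2: 0.36 × 780 × 2×10⁻⁴ = 0.05616 m
1020–1920 m: 0.4 × 900 × 0.93×10⁻⁴ = 0.03348 m
Δh = 0.10368 + 0.05616 + 0.03348 = 0.19332 m ≈ 190 mm

about 190 mm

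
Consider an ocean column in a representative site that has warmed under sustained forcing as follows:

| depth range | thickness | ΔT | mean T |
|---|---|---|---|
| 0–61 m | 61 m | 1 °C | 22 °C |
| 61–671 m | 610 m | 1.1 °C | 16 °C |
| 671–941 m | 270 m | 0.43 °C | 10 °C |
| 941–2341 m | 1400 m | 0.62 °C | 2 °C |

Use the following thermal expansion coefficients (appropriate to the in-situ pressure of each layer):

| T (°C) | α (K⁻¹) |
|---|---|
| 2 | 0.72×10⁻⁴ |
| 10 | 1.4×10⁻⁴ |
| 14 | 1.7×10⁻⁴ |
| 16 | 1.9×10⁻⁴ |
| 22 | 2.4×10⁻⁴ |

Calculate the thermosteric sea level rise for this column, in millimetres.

Layer 1 at 22 °C → α = 2.4×10⁻⁴ K⁻¹
Layer 2 at 16 °C → α = 1.9×10⁻⁴ K⁻¹
Layer 3 at 10 °C → α = 1.4×10⁻⁴ K⁻¹
Layer 4 at 2 °C → α = 0.72×10⁻⁴ K⁻¹
0–61 m: 1 × 2.4×10⁻⁴ × 61 = 0.01464 m
610 × 1.9×10⁻⁴ × 1.1 = 0.12749 m
0.43 × 1.4×10⁻⁴ × 270 = 0.016254 m
0.72×10⁻⁴ × 0.62 × 1400 = 0.062496 m
Δh = 0.01464 + 0.12749 + 0.016254 + 0.062496 = 0.22088 m

221 mm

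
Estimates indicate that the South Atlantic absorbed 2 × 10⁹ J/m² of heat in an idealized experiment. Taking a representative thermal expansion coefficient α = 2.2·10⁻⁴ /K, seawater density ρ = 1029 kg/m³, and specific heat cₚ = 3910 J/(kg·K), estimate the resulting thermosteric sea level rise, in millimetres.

Δh = αQ/(ρcₚ) = 2.2×10⁻⁴ × 2×10⁹ / (1029 × 3910) ≈ 0.10936 m

110 mm of thermosteric rise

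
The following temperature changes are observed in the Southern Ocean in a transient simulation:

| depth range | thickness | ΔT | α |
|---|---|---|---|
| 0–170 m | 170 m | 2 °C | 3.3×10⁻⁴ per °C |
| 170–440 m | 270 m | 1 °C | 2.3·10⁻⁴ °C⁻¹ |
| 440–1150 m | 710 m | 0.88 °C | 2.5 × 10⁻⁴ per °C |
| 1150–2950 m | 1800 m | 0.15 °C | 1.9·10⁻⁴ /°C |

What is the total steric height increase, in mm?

Δh ≈ 382 mm

Layer 1: 3.3×10⁻⁴ × 170 × 2 = 0.11220 m
270 × 1 × 2.3×10⁻⁴ = 0.06210 m
2.5×10⁻⁴ × 0.88 × 710 = 0.15620 m
1800 × 1.9×10⁻⁴ × 0.15 = 0.05130 m
Δh = 0.11220 + 0.06210 + 0.15620 + 0.05130 = 0.38180 m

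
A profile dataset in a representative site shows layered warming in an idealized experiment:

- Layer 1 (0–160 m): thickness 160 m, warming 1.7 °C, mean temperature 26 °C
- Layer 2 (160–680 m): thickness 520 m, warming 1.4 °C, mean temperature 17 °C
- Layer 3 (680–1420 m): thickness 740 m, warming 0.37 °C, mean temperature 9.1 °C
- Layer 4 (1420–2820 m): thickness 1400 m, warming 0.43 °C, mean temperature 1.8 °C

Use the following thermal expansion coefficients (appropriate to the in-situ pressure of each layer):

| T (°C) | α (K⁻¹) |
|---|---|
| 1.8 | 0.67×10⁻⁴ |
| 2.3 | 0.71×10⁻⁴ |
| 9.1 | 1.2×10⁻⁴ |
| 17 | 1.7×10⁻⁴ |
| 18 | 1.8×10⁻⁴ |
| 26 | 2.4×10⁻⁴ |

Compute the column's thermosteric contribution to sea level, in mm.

about 262 mm

Layer 1 at 26 °C → α = 2.4×10⁻⁴ K⁻¹
Layer 2 at 17 °C → α = 1.7×10⁻⁴ K⁻¹
Layer 3 at 9.1 °C → α = 1.2×10⁻⁴ K⁻¹
Layer 4 at 1.8 °C → α = 0.67×10⁻⁴ K⁻¹
0–160 m: 1.7 × 160 × 2.4×10⁻⁴ = 0.06528 m
Layer 2: 520 × 1.4 × 1.7×10⁻⁴ = 0.12376 m
1.2×10⁻⁴ × 740 × 0.37 = 0.032856 m
Layer 4: 0.43 × 1400 × 0.67×10⁻⁴ = 0.040334 m
Δh = 0.06528 + 0.12376 + 0.032856 + 0.040334 = 0.26223 m ≈ 262 mm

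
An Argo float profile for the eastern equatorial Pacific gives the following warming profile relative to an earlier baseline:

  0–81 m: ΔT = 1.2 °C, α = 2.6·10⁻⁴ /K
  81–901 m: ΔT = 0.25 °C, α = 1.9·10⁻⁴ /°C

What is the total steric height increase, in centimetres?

Δh = 6.4 cm

Layer 1: 1.2 × 81 × 2.6×10⁻⁴ = 0.025272 m
Layer 2: 1.9×10⁻⁴ × 820 × 0.25 = 0.03895 m
Δh = 0.025272 + 0.03895 = 0.064222 m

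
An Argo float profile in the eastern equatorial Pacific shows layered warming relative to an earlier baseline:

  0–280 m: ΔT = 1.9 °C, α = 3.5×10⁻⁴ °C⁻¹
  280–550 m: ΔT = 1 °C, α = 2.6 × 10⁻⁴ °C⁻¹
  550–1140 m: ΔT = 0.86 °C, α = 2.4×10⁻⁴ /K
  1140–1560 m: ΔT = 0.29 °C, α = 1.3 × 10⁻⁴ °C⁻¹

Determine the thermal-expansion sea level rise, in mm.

about 394 mm

280 × 3.5×10⁻⁴ × 1.9 = 0.18620 m
2.6×10⁻⁴ × 270 × 1 = 0.07020 m
Layer 3: 590 × 0.86 × 2.4×10⁻⁴ = 0.121776 m
420 × 1.3×10⁻⁴ × 0.29 = 0.015834 m
Δh = 0.18620 + 0.07020 + 0.121776 + 0.015834 = 0.39401 m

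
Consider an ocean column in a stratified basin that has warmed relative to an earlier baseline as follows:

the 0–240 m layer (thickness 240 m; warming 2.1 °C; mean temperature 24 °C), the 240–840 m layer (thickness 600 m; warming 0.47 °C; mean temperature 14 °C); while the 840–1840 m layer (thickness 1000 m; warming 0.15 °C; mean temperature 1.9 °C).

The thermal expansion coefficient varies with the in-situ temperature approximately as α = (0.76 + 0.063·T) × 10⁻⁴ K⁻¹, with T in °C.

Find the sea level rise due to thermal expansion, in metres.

Layer 1: α = (0.76 + 0.063×24)×10⁻⁴ = 2.272×10⁻⁴ K⁻¹
Layer 2: α = (0.76 + 0.063×14)×10⁻⁴ = 1.642×10⁻⁴ K⁻¹
Layer 3: α = (0.76 + 0.063×1.9)×10⁻⁴ = 0.8797×10⁻⁴ K⁻¹
240 × 2.272×10⁻⁴ × 2.1 = 0.1145088 m
0.47 × 600 × 1.642×10⁻⁴ = 0.0463044 m
840–1840 m: 1000 × 0.15 × 0.8797×10⁻⁴ = 0.0131955 m
Δh = 0.1145088 + 0.0463044 + 0.0131955 = 0.1740087 m

0.17 m of thermosteric rise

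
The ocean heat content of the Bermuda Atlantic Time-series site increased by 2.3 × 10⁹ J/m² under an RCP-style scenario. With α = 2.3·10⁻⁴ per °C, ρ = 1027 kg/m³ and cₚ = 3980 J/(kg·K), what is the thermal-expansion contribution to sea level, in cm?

Δh = αQ/(ρcₚ) = 2.3×10⁻⁴ × 2.3×10⁹ / (1027 × 3980) ≈ 0.12942 m

12.9 cm of thermosteric rise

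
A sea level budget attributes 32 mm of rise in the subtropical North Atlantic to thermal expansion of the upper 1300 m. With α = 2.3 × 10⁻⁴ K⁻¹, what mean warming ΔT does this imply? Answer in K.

0.11 K

ΔT = Δh/(αH) = 0.032 / (2.3×10⁻⁴ × 1300) ≈ 0.1070 K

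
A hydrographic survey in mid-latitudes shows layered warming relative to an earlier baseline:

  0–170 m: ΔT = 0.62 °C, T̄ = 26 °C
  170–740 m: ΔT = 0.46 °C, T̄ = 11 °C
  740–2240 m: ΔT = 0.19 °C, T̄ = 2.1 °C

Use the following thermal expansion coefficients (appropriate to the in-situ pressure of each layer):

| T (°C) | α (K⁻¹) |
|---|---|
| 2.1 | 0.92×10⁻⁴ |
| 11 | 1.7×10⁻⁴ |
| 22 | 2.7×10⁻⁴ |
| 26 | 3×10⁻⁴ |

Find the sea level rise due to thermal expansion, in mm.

Layer 1 at 26 °C → α = 3×10⁻⁴ K⁻¹
Layer 2 at 11 °C → α = 1.7×10⁻⁴ K⁻¹
Layer 3 at 2.1 °C → α = 0.92×10⁻⁴ K⁻¹
Layer 1: 3×10⁻⁴ × 0.62 × 170 = 0.03162 m
170–740 m: 1.7×10⁻⁴ × 0.46 × 570 = 0.044574 m
0.92×10⁻⁴ × 1500 × 0.19 = 0.02622 m
Δh = 0.03162 + 0.044574 + 0.02622 = 0.102414 m ≈ 102 mm

Δh = 102 mm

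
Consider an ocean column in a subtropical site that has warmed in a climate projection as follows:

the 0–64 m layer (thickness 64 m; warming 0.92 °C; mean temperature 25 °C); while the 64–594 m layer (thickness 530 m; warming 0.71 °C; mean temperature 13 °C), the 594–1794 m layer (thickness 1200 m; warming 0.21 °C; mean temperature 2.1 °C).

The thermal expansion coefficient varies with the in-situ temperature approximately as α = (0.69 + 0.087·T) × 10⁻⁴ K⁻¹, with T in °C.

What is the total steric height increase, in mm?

Layer 1: α = (0.69 + 0.087×25)×10⁻⁴ = 2.865×10⁻⁴ K⁻¹
Layer 2: α = (0.69 + 0.087×13)×10⁻⁴ = 1.821×10⁻⁴ K⁻¹
Layer 3: α = (0.69 + 0.087×2.1)×10⁻⁴ = 0.8727×10⁻⁴ K⁻¹
0–64 m: 2.865×10⁻⁴ × 0.92 × 64 = 0.01686912 m
530 × 1.821×10⁻⁴ × 0.71 = 0.06852423 m
Layer 3: 0.8727×10⁻⁴ × 0.21 × 1200 = 0.02199204 m
Δh = 0.01686912 + 0.06852423 + 0.02199204 = 0.10738539 m

Δh ≈ 110 mm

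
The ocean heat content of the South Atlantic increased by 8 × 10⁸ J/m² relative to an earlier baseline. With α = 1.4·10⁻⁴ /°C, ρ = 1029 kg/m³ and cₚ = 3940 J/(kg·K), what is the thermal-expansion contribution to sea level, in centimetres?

Δh = αQ/(ρcₚ) = 1.4×10⁻⁴ × 8×10⁸ / (1029 × 3940) ≈ 0.027625 m

Δh ≈ 2.76 cm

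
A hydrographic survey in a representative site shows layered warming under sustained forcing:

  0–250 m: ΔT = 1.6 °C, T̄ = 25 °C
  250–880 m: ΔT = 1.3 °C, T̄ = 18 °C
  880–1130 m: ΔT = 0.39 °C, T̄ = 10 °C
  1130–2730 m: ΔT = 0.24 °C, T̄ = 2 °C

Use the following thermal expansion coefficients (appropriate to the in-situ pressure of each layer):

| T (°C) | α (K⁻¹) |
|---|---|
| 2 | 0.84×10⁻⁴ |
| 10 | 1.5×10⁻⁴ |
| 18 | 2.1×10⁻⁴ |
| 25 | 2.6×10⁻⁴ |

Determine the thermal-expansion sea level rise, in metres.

Δh ≈ 0.323 m

Layer 1 at 25 °C → α = 2.6×10⁻⁴ K⁻¹
Layer 2 at 18 °C → α = 2.1×10⁻⁴ K⁻¹
Layer 3 at 10 °C → α = 1.5×10⁻⁴ K⁻¹
Layer 4 at 2 °C → α = 0.84×10⁻⁴ K⁻¹
Layer 1: 2.6×10⁻⁴ × 1.6 × 250 = 0.10400 m
Layer 2: 1.3 × 630 × 2.1×10⁻⁴ = 0.17199 m
Layer 3: 0.39 × 1.5×10⁻⁴ × 250 = 0.014625 m
Layer 4: 0.24 × 1600 × 0.84×10⁻⁴ = 0.032256 m
Δh = 0.10400 + 0.17199 + 0.014625 + 0.032256 = 0.322871 m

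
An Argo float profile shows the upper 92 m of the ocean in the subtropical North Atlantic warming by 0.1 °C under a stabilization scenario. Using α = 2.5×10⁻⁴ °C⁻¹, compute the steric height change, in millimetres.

2.3 mm

Δh = αΔT·H = 2.5×10⁻⁴ × 0.1 × 92 = 0.00230 m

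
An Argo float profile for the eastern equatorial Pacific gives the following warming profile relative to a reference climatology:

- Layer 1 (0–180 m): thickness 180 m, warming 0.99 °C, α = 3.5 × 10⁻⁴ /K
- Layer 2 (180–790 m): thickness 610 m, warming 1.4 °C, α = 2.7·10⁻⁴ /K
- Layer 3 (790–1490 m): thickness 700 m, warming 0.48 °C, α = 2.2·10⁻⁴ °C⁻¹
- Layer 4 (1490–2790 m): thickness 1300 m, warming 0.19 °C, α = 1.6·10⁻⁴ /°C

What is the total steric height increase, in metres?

0.99 × 3.5×10⁻⁴ × 180 = 0.06237 m
Layer 2: 1.4 × 2.7×10⁻⁴ × 610 = 0.23058 m
790–1490 m: 2.2×10⁻⁴ × 0.48 × 700 = 0.07392 m
Layer 4: 1300 × 0.19 × 1.6×10⁻⁴ = 0.03952 m
Δh = 0.06237 + 0.23058 + 0.07392 + 0.03952 = 0.40639 m ≈ 0.41 m

0.41 m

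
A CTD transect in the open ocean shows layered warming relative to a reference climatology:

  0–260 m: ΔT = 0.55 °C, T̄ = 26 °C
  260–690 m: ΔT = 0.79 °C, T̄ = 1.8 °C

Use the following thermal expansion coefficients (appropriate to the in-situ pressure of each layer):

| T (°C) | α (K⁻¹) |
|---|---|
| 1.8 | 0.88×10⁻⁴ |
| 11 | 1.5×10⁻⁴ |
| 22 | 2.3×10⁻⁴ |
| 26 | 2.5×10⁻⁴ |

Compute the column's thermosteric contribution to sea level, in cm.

Layer 1 at 26 °C → α = 2.5×10⁻⁴ K⁻¹
Layer 2 at 1.8 °C → α = 0.88×10⁻⁴ K⁻¹
0–260 m: 2.5×10⁻⁴ × 260 × 0.55 = 0.03575 m
Layer 2: 0.79 × 430 × 0.88×10⁻⁴ = 0.0298936 m
Δh = 0.03575 + 0.0298936 = 0.0656436 m

6.56 cm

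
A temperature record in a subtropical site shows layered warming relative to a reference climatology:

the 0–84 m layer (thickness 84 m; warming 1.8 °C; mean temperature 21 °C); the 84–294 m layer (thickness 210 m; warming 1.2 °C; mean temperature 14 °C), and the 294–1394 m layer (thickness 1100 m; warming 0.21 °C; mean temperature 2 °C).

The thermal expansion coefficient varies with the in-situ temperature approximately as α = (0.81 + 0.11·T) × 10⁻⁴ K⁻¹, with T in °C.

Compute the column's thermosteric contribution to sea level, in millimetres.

130 mm

Layer 1: α = (0.81 + 0.11×21)×10⁻⁴ = 3.12×10⁻⁴ K⁻¹
Layer 2: α = (0.81 + 0.11×14)×10⁻⁴ = 2.35×10⁻⁴ K⁻¹
Layer 3: α = (0.81 + 0.11×2)×10⁻⁴ = 1.03×10⁻⁴ K⁻¹
0–84 m: 3.12×10⁻⁴ × 84 × 1.8 = 0.0471744 m
Layer 2: 2.35×10⁻⁴ × 1.2 × 210 = 0.05922 m
294–1394 m: 1100 × 1.03×10⁻⁴ × 0.21 = 0.023793 m
Δh = 0.0471744 + 0.05922 + 0.023793 = 0.1301874 m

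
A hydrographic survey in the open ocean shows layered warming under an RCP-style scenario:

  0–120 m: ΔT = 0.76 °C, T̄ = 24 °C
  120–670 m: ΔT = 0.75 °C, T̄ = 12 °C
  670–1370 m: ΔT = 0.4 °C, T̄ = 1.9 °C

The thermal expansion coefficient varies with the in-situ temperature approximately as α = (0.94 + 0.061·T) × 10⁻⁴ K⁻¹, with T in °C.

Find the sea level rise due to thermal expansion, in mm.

Δh = 120 mm

Layer 1: α = (0.94 + 0.061×24)×10⁻⁴ = 2.404×10⁻⁴ K⁻¹
Layer 2: α = (0.94 + 0.061×12)×10⁻⁴ = 1.672×10⁻⁴ K⁻¹
Layer 3: α = (0.94 + 0.061×1.9)×10⁻⁴ = 1.0559×10⁻⁴ K⁻¹
0–120 m: 2.404×10⁻⁴ × 0.76 × 120 = 0.02192448 m
Layer 2: 550 × 0.75 × 1.672×10⁻⁴ = 0.06897 m
670–1370 m: 700 × 1.0559×10⁻⁴ × 0.4 = 0.0295652 m
Δh = 0.02192448 + 0.06897 + 0.0295652 = 0.12045968 m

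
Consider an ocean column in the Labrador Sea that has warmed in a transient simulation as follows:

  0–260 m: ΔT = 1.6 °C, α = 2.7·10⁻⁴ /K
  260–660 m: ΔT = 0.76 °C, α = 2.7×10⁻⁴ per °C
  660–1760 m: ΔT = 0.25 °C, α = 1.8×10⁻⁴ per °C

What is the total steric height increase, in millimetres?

Δh ≈ 244 mm

Layer 1: 260 × 2.7×10⁻⁴ × 1.6 = 0.11232 m
2.7×10⁻⁴ × 0.76 × 400 = 0.08208 m
660–1760 m: 0.25 × 1.8×10⁻⁴ × 1100 = 0.04950 m
Δh = 0.11232 + 0.08208 + 0.04950 = 0.24390 m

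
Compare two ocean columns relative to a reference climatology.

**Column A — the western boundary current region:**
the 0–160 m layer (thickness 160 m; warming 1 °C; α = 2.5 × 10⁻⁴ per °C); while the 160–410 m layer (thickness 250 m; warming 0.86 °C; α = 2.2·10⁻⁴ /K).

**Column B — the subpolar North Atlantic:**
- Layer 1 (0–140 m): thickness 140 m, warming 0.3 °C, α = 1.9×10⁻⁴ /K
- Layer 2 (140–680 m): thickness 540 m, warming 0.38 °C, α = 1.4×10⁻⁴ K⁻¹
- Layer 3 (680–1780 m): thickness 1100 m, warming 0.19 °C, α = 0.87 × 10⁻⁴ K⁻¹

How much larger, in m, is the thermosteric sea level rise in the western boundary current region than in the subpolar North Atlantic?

0.032 m larger

A 0–160 m: 2.5×10⁻⁴ × 1 × 160 = 0.04000 m
A 2.2×10⁻⁴ × 250 × 0.86 = 0.04730 m
A total: 0.08730 m
B Layer 1: 140 × 1.9×10⁻⁴ × 0.3 = 0.00798 m
B Layer 2: 0.38 × 1.4×10⁻⁴ × 540 = 0.028728 m
B 1100 × 0.19 × 0.87×10⁻⁴ = 0.018183 m
B total: 0.054891 m
Difference: 0.08730 − 0.054891 = 0.032409 m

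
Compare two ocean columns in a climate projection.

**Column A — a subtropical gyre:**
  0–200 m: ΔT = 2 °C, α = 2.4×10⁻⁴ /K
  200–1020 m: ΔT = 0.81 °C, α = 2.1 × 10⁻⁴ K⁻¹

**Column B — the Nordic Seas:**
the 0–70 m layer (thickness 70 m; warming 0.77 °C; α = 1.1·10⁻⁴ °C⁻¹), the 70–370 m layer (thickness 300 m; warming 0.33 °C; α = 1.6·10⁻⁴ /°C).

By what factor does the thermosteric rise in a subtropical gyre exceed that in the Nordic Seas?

≈ 11×

A 2 × 2.4×10⁻⁴ × 200 = 0.09600 m
A Layer 2: 2.1×10⁻⁴ × 0.81 × 820 = 0.139482 m
A total: 0.235482 m
B 0–70 m: 1.1×10⁻⁴ × 70 × 0.77 = 0.005929 m
B 70–370 m: 0.33 × 300 × 1.6×10⁻⁴ = 0.01584 m
B total: 0.021769 m
Ratio: 0.235482 / 0.021769 ≈ 10.82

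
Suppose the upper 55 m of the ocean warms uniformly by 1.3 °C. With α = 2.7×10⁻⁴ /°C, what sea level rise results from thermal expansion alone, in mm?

19 mm

Δh = αΔT·H = 2.7×10⁻⁴ × 1.3 × 55 = 0.019305 m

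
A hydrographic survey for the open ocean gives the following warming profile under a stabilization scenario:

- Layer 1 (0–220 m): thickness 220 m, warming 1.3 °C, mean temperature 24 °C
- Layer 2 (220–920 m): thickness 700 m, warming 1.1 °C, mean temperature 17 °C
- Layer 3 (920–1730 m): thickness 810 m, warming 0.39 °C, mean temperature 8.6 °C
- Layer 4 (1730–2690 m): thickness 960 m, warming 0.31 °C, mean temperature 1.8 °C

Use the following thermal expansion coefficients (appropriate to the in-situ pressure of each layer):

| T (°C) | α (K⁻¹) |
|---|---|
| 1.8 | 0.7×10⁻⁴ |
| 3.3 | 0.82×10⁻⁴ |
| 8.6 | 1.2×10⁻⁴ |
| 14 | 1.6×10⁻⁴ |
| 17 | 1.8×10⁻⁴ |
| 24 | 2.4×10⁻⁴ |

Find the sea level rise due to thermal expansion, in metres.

Δh ≈ 0.266 m

Layer 1 at 24 °C → α = 2.4×10⁻⁴ K⁻¹
Layer 2 at 17 °C → α = 1.8×10⁻⁴ K⁻¹
Layer 3 at 8.6 °C → α = 1.2×10⁻⁴ K⁻¹
Layer 4 at 1.8 °C → α = 0.7×10⁻⁴ K⁻¹
Layer 1: 220 × 1.3 × 2.4×10⁻⁴ = 0.06864 m
700 × 1.8×10⁻⁴ × 1.1 = 0.13860 m
920–1730 m: 810 × 0.39 × 1.2×10⁻⁴ = 0.037908 m
Layer 4: 0.7×10⁻⁴ × 960 × 0.31 = 0.020832 m
Δh = 0.06864 + 0.13860 + 0.037908 + 0.020832 = 0.26598 m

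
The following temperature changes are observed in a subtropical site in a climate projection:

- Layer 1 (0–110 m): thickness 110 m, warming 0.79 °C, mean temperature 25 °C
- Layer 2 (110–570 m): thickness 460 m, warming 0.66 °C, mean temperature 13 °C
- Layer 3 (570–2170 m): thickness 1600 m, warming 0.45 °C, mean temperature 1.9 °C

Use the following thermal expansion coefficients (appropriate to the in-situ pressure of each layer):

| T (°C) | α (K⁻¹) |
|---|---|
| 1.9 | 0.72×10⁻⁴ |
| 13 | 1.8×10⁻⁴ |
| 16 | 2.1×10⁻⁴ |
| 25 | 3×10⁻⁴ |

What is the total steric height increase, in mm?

about 133 mm

Layer 1 at 25 °C → α = 3×10⁻⁴ K⁻¹
Layer 2 at 13 °C → α = 1.8×10⁻⁴ K⁻¹
Layer 3 at 1.9 °C → α = 0.72×10⁻⁴ K⁻¹
0–110 m: 110 × 3×10⁻⁴ × 0.79 = 0.02607 m
0.66 × 460 × 1.8×10⁻⁴ = 0.054648 m
570–2170 m: 0.45 × 0.72×10⁻⁴ × 1600 = 0.05184 m
Δh = 0.02607 + 0.054648 + 0.05184 = 0.132558 m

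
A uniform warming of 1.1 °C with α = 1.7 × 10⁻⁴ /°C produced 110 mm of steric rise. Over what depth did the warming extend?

H = Δh/(αΔT) = 0.11 / (1.7×10⁻⁴ × 1.1) ≈ 588.2 m

about 588 m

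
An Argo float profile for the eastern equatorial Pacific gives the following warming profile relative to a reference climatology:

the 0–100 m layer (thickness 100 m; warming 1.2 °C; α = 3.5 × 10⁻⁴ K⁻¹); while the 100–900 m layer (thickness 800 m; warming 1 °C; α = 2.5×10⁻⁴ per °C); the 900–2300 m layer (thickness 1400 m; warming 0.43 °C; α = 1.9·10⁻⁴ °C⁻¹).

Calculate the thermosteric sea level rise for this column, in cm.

Δh ≈ 35.6 cm

1.2 × 3.5×10⁻⁴ × 100 = 0.04200 m
800 × 1 × 2.5×10⁻⁴ = 0.20000 m
1.9×10⁻⁴ × 0.43 × 1400 = 0.11438 m
Δh = 0.04200 + 0.20000 + 0.11438 = 0.35638 m ≈ 35.6 cm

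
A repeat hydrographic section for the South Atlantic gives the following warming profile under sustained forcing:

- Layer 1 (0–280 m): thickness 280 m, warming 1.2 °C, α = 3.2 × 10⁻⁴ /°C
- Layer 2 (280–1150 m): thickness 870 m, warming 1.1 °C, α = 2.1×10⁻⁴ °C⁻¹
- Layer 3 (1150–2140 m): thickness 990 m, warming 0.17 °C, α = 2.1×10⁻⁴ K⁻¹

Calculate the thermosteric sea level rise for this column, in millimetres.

344 mm of thermosteric rise

Layer 1: 280 × 1.2 × 3.2×10⁻⁴ = 0.10752 m
280–1150 m: 870 × 2.1×10⁻⁴ × 1.1 = 0.20097 m
990 × 0.17 × 2.1×10⁻⁴ = 0.035343 m
Δh = 0.10752 + 0.20097 + 0.035343 = 0.343833 m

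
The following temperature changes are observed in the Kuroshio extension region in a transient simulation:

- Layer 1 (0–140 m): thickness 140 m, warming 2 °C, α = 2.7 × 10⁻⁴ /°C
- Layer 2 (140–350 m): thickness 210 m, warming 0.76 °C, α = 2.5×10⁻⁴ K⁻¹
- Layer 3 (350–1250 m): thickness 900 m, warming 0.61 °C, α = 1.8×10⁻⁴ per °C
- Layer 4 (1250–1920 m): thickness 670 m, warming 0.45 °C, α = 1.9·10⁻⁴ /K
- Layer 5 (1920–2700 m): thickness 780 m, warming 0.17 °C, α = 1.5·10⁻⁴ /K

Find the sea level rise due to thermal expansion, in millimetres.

Layer 1: 2 × 2.7×10⁻⁴ × 140 = 0.07560 m
140–350 m: 0.76 × 2.5×10⁻⁴ × 210 = 0.03990 m
1.8×10⁻⁴ × 900 × 0.61 = 0.09882 m
670 × 1.9×10⁻⁴ × 0.45 = 0.057285 m
Layer 5: 780 × 1.5×10⁻⁴ × 0.17 = 0.01989 m
Δh = 0.07560 + 0.03990 + 0.09882 + 0.057285 + 0.01989 = 0.291495 m

about 290 mm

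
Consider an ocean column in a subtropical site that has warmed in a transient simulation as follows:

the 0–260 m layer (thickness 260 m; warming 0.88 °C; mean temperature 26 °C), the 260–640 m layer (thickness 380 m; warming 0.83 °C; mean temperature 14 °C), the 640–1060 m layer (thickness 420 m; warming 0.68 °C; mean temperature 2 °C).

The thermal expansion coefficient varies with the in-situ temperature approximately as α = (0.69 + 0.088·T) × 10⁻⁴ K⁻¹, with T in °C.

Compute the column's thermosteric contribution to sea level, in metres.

Δh = 0.153 m

Layer 1: α = (0.69 + 0.088×26)×10⁻⁴ = 2.978×10⁻⁴ K⁻¹
Layer 2: α = (0.69 + 0.088×14)×10⁻⁴ = 1.922×10⁻⁴ K⁻¹
Layer 3: α = (0.69 + 0.088×2)×10⁻⁴ = 0.866×10⁻⁴ K⁻¹
2.978×10⁻⁴ × 0.88 × 260 = 0.06813664 m
0.83 × 1.922×10⁻⁴ × 380 = 0.06061988 m
420 × 0.866×10⁻⁴ × 0.68 = 0.02473296 m
Δh = 0.06813664 + 0.06061988 + 0.02473296 = 0.15348948 m ≈ 0.153 m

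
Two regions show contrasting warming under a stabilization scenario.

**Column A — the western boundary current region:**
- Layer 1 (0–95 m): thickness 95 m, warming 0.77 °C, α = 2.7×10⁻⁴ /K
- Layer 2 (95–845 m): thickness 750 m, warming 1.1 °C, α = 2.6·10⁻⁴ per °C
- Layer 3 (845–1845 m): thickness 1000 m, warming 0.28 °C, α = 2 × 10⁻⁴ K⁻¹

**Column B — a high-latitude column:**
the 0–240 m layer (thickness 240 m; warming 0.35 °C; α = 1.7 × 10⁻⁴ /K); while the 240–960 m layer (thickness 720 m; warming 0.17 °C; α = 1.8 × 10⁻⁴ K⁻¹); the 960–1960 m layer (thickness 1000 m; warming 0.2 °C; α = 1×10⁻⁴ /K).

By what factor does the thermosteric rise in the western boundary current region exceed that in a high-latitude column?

a factor of 5.15

A Layer 1: 2.7×10⁻⁴ × 95 × 0.77 = 0.0197505 m
A 95–845 m: 750 × 2.6×10⁻⁴ × 1.1 = 0.21450 m
A Layer 3: 1000 × 2×10⁻⁴ × 0.28 = 0.05600 m
A total: 0.2902505 m
B 240 × 0.35 × 1.7×10⁻⁴ = 0.01428 m
B 0.17 × 1.8×10⁻⁴ × 720 = 0.022032 m
B Layer 3: 1000 × 1×10⁻⁴ × 0.2 = 0.02000 m
B total: 0.056312 m
Ratio: 0.2902505 / 0.056312 ≈ 5.154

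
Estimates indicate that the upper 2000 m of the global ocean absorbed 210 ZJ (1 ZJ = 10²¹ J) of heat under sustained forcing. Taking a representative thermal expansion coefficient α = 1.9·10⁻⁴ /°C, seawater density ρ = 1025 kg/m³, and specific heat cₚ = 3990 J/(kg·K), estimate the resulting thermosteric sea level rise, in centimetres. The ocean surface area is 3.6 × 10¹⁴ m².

Δh = 2.7 cm

Per unit area: Q = 210×10²¹ / (3.6×10¹⁴) ≈ 5.833×10⁸ J/m²
Δh = αQ/(ρcₚ) = 1.9×10⁻⁴ × 5.833×10⁸ / (1025 × 3990) ≈ 0.027099 m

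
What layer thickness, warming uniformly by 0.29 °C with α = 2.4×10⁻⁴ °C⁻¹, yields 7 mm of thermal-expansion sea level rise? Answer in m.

about 100 m

H = Δh/(αΔT) = 0.007 / (2.4×10⁻⁴ × 0.29) ≈ 100.6 m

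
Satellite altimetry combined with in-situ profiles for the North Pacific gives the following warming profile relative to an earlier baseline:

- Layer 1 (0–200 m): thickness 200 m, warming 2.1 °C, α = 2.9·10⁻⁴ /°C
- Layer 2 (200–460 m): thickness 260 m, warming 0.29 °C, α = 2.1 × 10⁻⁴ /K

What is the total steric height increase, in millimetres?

Δh ≈ 138 mm

2.1 × 2.9×10⁻⁴ × 200 = 0.12180 m
200–460 m: 2.1×10⁻⁴ × 260 × 0.29 = 0.015834 m
Δh = 0.12180 + 0.015834 = 0.137634 m ≈ 138 mm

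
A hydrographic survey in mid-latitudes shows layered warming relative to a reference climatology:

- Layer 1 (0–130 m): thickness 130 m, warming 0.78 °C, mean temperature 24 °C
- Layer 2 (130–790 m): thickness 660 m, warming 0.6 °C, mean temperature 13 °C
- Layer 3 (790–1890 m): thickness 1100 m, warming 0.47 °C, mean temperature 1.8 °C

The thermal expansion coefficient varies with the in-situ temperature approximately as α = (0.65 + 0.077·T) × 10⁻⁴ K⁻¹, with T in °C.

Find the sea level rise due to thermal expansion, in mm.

Layer 1: α = (0.65 + 0.077×24)×10⁻⁴ = 2.498×10⁻⁴ K⁻¹
Layer 2: α = (0.65 + 0.077×13)×10⁻⁴ = 1.651×10⁻⁴ K⁻¹
Layer 3: α = (0.65 + 0.077×1.8)×10⁻⁴ = 0.7886×10⁻⁴ K⁻¹
0.78 × 130 × 2.498×10⁻⁴ = 0.02532972 m
130–790 m: 1.651×10⁻⁴ × 660 × 0.6 = 0.0653796 m
790–1890 m: 0.47 × 0.7886×10⁻⁴ × 1100 = 0.04077062 m
Δh = 0.02532972 + 0.0653796 + 0.04077062 = 0.13147994 m ≈ 131 mm

about 131 mm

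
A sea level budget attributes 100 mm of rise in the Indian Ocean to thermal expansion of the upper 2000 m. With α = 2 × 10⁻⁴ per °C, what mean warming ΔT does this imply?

ΔT = Δh/(αH) = 0.1 / (2×10⁻⁴ × 2000) = 0.2500 K

ΔT ≈ 0.250 K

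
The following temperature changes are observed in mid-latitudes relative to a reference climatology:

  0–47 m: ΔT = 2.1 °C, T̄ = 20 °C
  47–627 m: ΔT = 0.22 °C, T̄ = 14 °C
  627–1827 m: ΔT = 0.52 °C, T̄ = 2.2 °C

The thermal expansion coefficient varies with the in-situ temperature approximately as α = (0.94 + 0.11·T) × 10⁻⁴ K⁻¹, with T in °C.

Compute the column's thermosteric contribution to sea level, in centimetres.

Layer 1: α = (0.94 + 0.11×20)×10⁻⁴ = 3.14×10⁻⁴ K⁻¹
Layer 2: α = (0.94 + 0.11×14)×10⁻⁴ = 2.48×10⁻⁴ K⁻¹
Layer 3: α = (0.94 + 0.11×2.2)×10⁻⁴ = 1.182×10⁻⁴ K⁻¹
Layer 1: 2.1 × 47 × 3.14×10⁻⁴ = 0.0309918 m
580 × 0.22 × 2.48×10⁻⁴ = 0.0316448 m
1200 × 1.182×10⁻⁴ × 0.52 = 0.0737568 m
Δh = 0.0309918 + 0.0316448 + 0.0737568 = 0.1363934 m ≈ 14 cm

14 cm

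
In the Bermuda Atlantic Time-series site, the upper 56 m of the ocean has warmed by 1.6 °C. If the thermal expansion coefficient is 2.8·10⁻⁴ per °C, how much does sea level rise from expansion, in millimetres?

Δh ≈ 25 mm

Δh = αΔT·H = 2.8×10⁻⁴ × 1.6 × 56 = 0.025088 m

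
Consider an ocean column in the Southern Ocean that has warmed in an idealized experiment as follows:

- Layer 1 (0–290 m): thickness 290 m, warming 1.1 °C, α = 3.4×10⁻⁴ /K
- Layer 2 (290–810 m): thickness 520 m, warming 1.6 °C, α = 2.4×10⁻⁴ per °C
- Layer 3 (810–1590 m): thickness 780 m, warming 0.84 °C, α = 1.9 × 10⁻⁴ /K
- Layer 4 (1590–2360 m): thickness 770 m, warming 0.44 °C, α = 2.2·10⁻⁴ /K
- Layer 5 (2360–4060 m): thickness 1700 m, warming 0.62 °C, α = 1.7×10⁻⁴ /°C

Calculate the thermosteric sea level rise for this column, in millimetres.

0–290 m: 1.1 × 290 × 3.4×10⁻⁴ = 0.10846 m
Layer 2: 520 × 1.6 × 2.4×10⁻⁴ = 0.19968 m
810–1590 m: 0.84 × 780 × 1.9×10⁻⁴ = 0.124488 m
1590–2360 m: 2.2×10⁻⁴ × 770 × 0.44 = 0.074536 m
2360–4060 m: 0.62 × 1.7×10⁻⁴ × 1700 = 0.17918 m
Δh = 0.10846 + 0.19968 + 0.124488 + 0.074536 + 0.17918 = 0.686344 m

Δh ≈ 686 mm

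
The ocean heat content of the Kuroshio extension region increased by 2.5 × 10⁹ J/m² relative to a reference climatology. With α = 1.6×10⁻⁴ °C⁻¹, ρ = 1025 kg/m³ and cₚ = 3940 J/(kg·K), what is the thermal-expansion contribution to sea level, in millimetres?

Δh ≈ 99 mm

Δh = αQ/(ρcₚ) = 1.6×10⁻⁴ × 2.5×10⁹ / (1025 × 3940) ≈ 0.099047 m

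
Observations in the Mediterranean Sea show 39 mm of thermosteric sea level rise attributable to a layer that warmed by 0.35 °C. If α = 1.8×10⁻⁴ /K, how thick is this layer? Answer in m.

H = Δh/(αΔT) = 0.039 / (1.8×10⁻⁴ × 0.35) ≈ 619.0 m

H ≈ 619 m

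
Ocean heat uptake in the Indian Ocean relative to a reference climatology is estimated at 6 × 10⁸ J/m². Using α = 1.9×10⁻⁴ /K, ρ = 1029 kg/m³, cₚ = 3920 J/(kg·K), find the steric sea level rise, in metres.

0.028 m

Δh = αQ/(ρcₚ) = 1.9×10⁻⁴ × 6×10⁸ / (1029 × 3920) ≈ 0.028262 m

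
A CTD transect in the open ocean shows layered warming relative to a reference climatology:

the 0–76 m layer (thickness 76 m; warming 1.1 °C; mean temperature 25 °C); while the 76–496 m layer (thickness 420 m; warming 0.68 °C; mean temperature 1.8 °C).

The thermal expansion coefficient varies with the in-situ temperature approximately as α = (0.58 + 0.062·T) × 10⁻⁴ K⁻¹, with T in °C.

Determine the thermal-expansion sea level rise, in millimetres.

Layer 1: α = (0.58 + 0.062×25)×10⁻⁴ = 2.13×10⁻⁴ K⁻¹
Layer 2: α = (0.58 + 0.062×1.8)×10⁻⁴ = 0.6916×10⁻⁴ K⁻¹
1.1 × 76 × 2.13×10⁻⁴ = 0.0178068 m
Layer 2: 0.6916×10⁻⁴ × 0.68 × 420 = 0.019752096 m
Δh = 0.0178068 + 0.019752096 = 0.037558896 m

Δh ≈ 38 mm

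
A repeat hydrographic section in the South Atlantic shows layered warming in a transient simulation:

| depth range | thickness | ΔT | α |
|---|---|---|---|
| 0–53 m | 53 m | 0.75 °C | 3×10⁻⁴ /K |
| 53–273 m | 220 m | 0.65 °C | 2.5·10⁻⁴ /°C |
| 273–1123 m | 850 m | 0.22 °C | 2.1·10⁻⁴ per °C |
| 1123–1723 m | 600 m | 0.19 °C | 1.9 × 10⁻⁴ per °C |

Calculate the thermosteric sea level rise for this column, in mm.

Layer 1: 53 × 0.75 × 3×10⁻⁴ = 0.011925 m
220 × 2.5×10⁻⁴ × 0.65 = 0.03575 m
Layer 3: 2.1×10⁻⁴ × 0.22 × 850 = 0.03927 m
1.9×10⁻⁴ × 600 × 0.19 = 0.02166 m
Δh = 0.011925 + 0.03575 + 0.03927 + 0.02166 = 0.108605 m

110 mm of thermosteric rise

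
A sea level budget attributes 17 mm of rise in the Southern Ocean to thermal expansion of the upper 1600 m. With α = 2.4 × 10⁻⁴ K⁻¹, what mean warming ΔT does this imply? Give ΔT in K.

ΔT = Δh/(αH) = 0.017 / (2.4×10⁻⁴ × 1600) ≈ 0.04427 K

0.044 K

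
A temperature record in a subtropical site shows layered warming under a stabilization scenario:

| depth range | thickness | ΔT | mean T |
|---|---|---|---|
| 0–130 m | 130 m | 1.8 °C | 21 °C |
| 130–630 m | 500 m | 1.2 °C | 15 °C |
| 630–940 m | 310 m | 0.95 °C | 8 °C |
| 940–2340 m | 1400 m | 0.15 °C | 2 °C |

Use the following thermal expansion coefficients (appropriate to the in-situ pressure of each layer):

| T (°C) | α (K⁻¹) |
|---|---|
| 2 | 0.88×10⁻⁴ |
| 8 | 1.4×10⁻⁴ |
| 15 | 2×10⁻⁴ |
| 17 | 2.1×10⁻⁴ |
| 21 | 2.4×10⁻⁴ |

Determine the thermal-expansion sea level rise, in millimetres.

Layer 1 at 21 °C → α = 2.4×10⁻⁴ K⁻¹
Layer 2 at 15 °C → α = 2×10⁻⁴ K⁻¹
Layer 3 at 8 °C → α = 1.4×10⁻⁴ K⁻¹
Layer 4 at 2 °C → α = 0.88×10⁻⁴ K⁻¹
Layer 1: 2.4×10⁻⁴ × 130 × 1.8 = 0.05616 m
Layer 2: 1.2 × 2×10⁻⁴ × 500 = 0.12000 m
0.95 × 310 × 1.4×10⁻⁴ = 0.04123 m
1400 × 0.15 × 0.88×10⁻⁴ = 0.01848 m
Δh = 0.05616 + 0.12000 + 0.04123 + 0.01848 = 0.23587 m ≈ 240 mm

about 240 mm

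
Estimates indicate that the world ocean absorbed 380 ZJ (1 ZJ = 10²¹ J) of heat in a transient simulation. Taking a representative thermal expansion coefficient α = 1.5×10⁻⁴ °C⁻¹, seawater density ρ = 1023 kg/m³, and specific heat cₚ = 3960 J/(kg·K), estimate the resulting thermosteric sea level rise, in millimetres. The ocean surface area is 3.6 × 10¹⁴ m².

39.1 mm

Per unit area: Q = 380×10²¹ / (3.6×10¹⁴) ≈ 1.056×10⁹ J/m²
Δh = αQ/(ρcₚ) = 1.5×10⁻⁴ × 1.056×10⁹ / (1023 × 3960) ≈ 0.039101 m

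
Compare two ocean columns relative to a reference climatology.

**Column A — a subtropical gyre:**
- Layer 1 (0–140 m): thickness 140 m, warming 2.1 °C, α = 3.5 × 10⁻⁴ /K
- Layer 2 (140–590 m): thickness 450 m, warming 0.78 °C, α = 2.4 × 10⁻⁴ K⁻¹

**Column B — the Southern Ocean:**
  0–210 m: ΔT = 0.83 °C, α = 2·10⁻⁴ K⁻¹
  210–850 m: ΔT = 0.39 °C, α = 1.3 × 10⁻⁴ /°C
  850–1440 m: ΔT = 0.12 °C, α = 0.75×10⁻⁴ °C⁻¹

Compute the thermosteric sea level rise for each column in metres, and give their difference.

A: 0.19 m; B: 0.073 m; difference 0.11 m

A 0–140 m: 3.5×10⁻⁴ × 140 × 2.1 = 0.10290 m
A Layer 2: 0.78 × 2.4×10⁻⁴ × 450 = 0.08424 m
A total: 0.18714 m
B 0.83 × 2×10⁻⁴ × 210 = 0.03486 m
B Layer 2: 640 × 1.3×10⁻⁴ × 0.39 = 0.032448 m
B 0.12 × 0.75×10⁻⁴ × 590 = 0.00531 m
B total: 0.072618 m
Difference: 0.18714 − 0.072618 = 0.114522 m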